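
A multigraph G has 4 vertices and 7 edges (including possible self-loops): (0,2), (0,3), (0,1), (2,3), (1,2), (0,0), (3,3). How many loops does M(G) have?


In a graphic matroid, a loop is a self-loop edge (u,u) with rank 0.
Examining all 7 edges for self-loops...
Self-loops found: (0,0), (3,3)
Number of loops = 2.

2


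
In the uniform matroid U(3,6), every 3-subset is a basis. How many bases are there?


Bases of U(3,6) are all 3-element subsets of the 6-element ground set.
Number of bases = C(6,3).
(6 choose 3) = 20.

20


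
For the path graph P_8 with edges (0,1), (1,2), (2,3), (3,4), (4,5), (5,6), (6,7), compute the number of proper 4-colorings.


P(P_8, k) = k * (k-1)^(7).
P(4) = 4 * 3^7 = 4 * 2187 = 8748.

8748


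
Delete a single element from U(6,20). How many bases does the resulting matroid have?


Deleting e from U(6,20) gives U(6,19) since n > r.
Bases of U(6,19) = (19 choose 6) = 27132.

27132


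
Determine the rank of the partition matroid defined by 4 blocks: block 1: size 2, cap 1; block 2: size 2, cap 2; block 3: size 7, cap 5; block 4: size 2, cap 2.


Rank of a partition matroid = sum of min(|Si|, ci) for each block.
= min(2,1) + min(2,2) + min(7,5) + min(2,2)
= 1 + 2 + 5 + 2
= 10.

10


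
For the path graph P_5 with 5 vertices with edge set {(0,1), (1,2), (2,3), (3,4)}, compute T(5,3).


A path on 5 vertices is a tree with 4 edges.
T(x,y) = x^(4) for any tree.
T(5,3) = 5^4 = 625.

625


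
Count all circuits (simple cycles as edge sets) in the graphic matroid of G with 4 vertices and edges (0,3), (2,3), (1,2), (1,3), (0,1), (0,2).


A circuit in a graphic matroid = edge set of a simple cycle.
G has 4 vertices and 6 edges.
Enumerating all minimal edge subsets forming cycles...
Total circuits found: 7.

7


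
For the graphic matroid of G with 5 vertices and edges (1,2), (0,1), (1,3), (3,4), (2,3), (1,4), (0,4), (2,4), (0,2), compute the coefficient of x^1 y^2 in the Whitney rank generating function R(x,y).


R(x,y) = sum over A in 2^E of x^(r(E)-r(A)) * y^(|A|-r(A)).
G has 5 vertices, 9 edges. r(E) = 4.
Enumerate all 2^9 = 512 subsets.
Count subsets with r(E)-r(A)=1 and |A|-r(A)=2: 15.

15


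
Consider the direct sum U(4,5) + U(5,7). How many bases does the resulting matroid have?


Bases of a direct sum M1 + M2: |B| = |B(M1)| * |B(M2)|.
|B(U(4,5))| = C(5,4) = 5.
|B(U(5,7))| = C(7,5) = 21.
Total bases = 5 * 21 = 105.

105


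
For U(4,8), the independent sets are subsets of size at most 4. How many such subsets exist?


Independent sets of U(4,8) are all subsets of size <= 4.
Count = C(8,0) + C(8,1) + C(8,2) + C(8,3) + C(8,4)
     = 1 + 8 + 28 + 56 + 70
     = 163.

163


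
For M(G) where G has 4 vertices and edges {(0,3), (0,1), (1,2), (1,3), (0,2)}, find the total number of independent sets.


An independent set in a graphic matroid is an acyclic edge subset.
G has 4 vertices and 5 edges.
Enumerate all 2^5 = 32 subsets, checking for acyclicity.
Total independent sets = 24.

24


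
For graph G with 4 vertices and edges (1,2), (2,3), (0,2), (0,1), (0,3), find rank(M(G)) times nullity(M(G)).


r(M) = |V| - c = 4 - 1 = 3.
nullity = |E| - r(M) = 5 - 3 = 2.
Product = 3 * 2 = 6.

6


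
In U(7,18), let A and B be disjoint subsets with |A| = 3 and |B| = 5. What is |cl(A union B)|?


|A union B| = 3 + 5 = 8 (disjoint).
In U(7,18), cl(S) = S if |S| < 7, else cl(S) = E.
Since 8 >= 7, cl(A union B) = E.
|cl(A union B)| = 18.

18


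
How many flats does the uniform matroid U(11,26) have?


Flats of U(11,26): every subset of size < 11 is a flat, plus E itself.
Count = C(26,0) + C(26,1) + C(26,2) + C(26,3) + C(26,4) + C(26,5) + C(26,6) + C(26,7) + C(26,8) + C(26,9) + C(26,10) + 1
     = 1 + 26 + 325 + 2600 + 14950 + 65780 + 230230 + 657800 + 1562275 + 3124550 + 5311735 + 1
     = 10970273.

10970273


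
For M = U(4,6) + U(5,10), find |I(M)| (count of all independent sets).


For a direct sum, |I(M1+M2)| = |I(M1)| * |I(M2)|.
|I(U(4,6))| = sum C(6,k) for k=0..4 = 57.
|I(U(5,10))| = sum C(10,k) for k=0..5 = 638.
Total = 57 * 638 = 36366.

36366


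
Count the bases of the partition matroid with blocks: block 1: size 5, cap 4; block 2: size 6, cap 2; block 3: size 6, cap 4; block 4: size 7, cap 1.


A basis picks exactly ci elements from block i.
Number of bases = product of C(|Si|, ci).
= C(5,4) * C(6,2) * C(6,4) * C(7,1)
= 5 * 15 * 15 * 7
= 7875.

7875


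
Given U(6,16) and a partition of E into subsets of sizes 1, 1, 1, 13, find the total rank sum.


r(Ai) = min(|Ai|, 6) for each part.
Sum = min(1,6) + min(1,6) + min(1,6) + min(13,6)
    = 1 + 1 + 1 + 6
    = 9.

9


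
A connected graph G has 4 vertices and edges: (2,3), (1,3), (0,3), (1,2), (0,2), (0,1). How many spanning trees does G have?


By Kirchhoff's matrix tree theorem, the number of spanning trees equals
the determinant of any cofactor of the Laplacian matrix L.
G has 4 vertices and 6 edges.
Computing the (3 x 3) cofactor determinant gives 16.

16


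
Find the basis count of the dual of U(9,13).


The dual of U(r,n) is U(n-r, n) = U(4,13).
Bases of U(4,13) are all (4)-element subsets.
|B(M*)| = C(13,4) = (13 * 12 * 11 * 10) / (1 * 2 * 3 * 4) = 715.

715


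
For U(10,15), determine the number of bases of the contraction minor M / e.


Contracting e from U(10,15) gives U(9,14).
Bases of U(9,14) = C(14,9) = 2002.

2002


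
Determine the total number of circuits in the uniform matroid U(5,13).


In U(5,13), circuits are the (6)-element subsets.
Any set of 6 elements is dependent, and removing any one element gives
an independent set of size 5, so it is a minimal dependent set.
Number of circuits = C(13,6) = 13! / (6! * 7!) = 1716.

1716


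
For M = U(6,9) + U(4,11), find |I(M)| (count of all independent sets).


For a direct sum, |I(M1+M2)| = |I(M1)| * |I(M2)|.
|I(U(6,9))| = sum C(9,k) for k=0..6 = 466.
|I(U(4,11))| = sum C(11,k) for k=0..4 = 562.
Total = 466 * 562 = 261892.

261892


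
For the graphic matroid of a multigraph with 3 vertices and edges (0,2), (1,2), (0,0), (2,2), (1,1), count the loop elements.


In a graphic matroid, a loop is a self-loop edge (u,u) with rank 0.
Examining all 5 edges for self-loops...
Self-loops found: (0,0), (2,2), (1,1)
Number of loops = 3.

3


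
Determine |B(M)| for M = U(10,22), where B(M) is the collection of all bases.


Bases of U(10,22) are all 10-element subsets of the 22-element ground set.
Number of bases = C(22,10).
C(22,10) = 22! / (10! * 12!) = 646646.

646646


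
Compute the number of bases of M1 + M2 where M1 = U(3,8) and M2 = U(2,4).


Bases of a direct sum M1 + M2: |B| = |B(M1)| * |B(M2)|.
|B(U(3,8))| = C(8,3) = 56.
|B(U(2,4))| = C(4,2) = 6.
Total bases = 56 * 6 = 336.

336


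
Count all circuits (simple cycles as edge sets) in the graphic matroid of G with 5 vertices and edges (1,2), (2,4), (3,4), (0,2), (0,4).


A circuit in a graphic matroid = edge set of a simple cycle.
G has 5 vertices and 5 edges.
Enumerating all minimal edge subsets forming cycles...
Total circuits found: 1.

1


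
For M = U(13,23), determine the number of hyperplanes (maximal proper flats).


Hyperplanes of U(13,23) are flats of rank 12.
In a uniform matroid, these are exactly the (12)-element subsets.
Count = (23 choose 12) = 1352078.

1352078


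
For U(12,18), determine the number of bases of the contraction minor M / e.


Contracting e from U(12,18) gives U(11,17).
Bases of U(11,17) = (17 choose 11) = 12376.

12376


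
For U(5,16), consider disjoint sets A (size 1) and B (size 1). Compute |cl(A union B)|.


|A union B| = 1 + 1 = 2 (disjoint).
In U(5,16), cl(S) = S if |S| < 5, else cl(S) = E.
Since 2 < 5, cl(A union B) = A union B.
|cl(A union B)| = 2.

2


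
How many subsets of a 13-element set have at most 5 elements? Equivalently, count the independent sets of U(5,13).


Independent sets of U(5,13) are all subsets of size <= 5.
Count = C(13,0) + C(13,1) + C(13,2) + C(13,3) + C(13,4) + C(13,5)
     = 1 + 13 + 78 + 286 + 715 + 1287
     = 2380.

2380


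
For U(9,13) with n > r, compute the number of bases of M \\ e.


Deleting e from U(9,13) gives U(9,12) since n > r.
Bases of U(9,12) = (12 choose 9) = 220.

220


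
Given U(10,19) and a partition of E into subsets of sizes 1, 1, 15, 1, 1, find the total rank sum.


r(Ai) = min(|Ai|, 10) for each part.
Sum = min(1,10) + min(1,10) + min(15,10) + min(1,10) + min(1,10)
    = 1 + 1 + 10 + 1 + 1
    = 14.

14


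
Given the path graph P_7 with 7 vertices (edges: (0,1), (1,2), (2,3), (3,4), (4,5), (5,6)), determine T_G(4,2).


A path on 7 vertices is a tree with 6 edges.
T(x,y) = x^(6) for any tree.
T(4,2) = 4^6 = 4096.

4096


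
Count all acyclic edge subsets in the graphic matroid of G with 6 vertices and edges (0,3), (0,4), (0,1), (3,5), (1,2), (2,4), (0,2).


An independent set in a graphic matroid is an acyclic edge subset.
G has 6 vertices and 7 edges.
Enumerate all 2^7 = 128 subsets, checking for acyclicity.
Total independent sets = 96.

96


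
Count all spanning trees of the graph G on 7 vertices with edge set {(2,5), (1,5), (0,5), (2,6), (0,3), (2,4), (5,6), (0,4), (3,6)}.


By Kirchhoff's matrix tree theorem, the number of spanning trees equals
the determinant of any cofactor of the Laplacian matrix L.
G has 7 vertices and 9 edges.
Computing the (6 x 6) cofactor determinant gives 35.

35


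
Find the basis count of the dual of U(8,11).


The dual of U(r,n) is U(n-r, n) = U(3,11).
Bases of U(3,11) are all (3)-element subsets.
|B(M*)| = C(11,3) = (11 * 10 * 9) / (1 * 2 * 3) = 165.

165


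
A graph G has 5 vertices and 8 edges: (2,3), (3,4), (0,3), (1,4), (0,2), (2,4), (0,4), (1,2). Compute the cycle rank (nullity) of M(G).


Cycle rank (nullity) = |E| - r(M) = |E| - (|V| - c).
|E| = 8, |V| = 5, c = 1.
Nullity = 8 - (5 - 1) = 8 - 4 = 4.

4


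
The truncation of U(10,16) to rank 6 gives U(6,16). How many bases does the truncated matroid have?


Truncating U(10,16) to rank 6 gives U(6,16).
Bases of U(6,16) are all 6-element subsets of 16 elements.
Number of bases = C(16,6) = 16! / (6! * 10!) = 8008.

8008


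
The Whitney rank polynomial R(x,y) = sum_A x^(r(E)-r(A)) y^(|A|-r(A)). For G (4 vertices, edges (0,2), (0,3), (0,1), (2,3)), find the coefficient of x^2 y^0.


R(x,y) = sum over A in 2^E of x^(r(E)-r(A)) * y^(|A|-r(A)).
G has 4 vertices, 4 edges. r(E) = 3.
Enumerate all 2^4 = 16 subsets.
Count subsets with r(E)-r(A)=2 and |A|-r(A)=0: 4.

4


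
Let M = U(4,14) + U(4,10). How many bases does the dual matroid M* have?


(M1+M2)* = M1* + M2*.
M1* = U(10,14), bases: C(14,10) = 1001.
M2* = U(6,10), bases: C(10,6) = 210.
|B(M*)| = 1001 * 210 = 210210.

210210


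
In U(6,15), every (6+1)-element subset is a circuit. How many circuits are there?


In U(6,15), circuits are the (7)-element subsets.
Any set of 7 elements is dependent, and removing any one element gives
an independent set of size 6, so it is a minimal dependent set.
Number of circuits = C(15,7) = 6435.

6435


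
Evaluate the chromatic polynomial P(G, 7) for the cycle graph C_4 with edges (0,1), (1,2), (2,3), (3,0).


P(C_4, k) = (k-1)^4 + (-1)^4*(k-1).
P(7) = (6)^4 + 6
= 1296 + 6 = 1302.

1302


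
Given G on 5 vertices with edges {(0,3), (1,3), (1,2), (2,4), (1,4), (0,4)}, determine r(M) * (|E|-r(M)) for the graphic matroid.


r(M) = |V| - c = 5 - 1 = 4.
nullity = |E| - r(M) = 6 - 4 = 2.
Product = 4 * 2 = 8.

8


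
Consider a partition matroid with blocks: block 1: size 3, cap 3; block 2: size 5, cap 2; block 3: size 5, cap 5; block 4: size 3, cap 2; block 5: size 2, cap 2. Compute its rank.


Rank of a partition matroid = sum of min(|Si|, ci) for each block.
= min(3,3) + min(5,2) + min(5,5) + min(3,2) + min(2,2)
= 3 + 2 + 5 + 2 + 2
= 14.

14


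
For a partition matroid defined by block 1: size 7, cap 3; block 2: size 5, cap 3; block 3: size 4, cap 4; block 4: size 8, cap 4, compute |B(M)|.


A basis picks exactly ci elements from block i.
Number of bases = product of C(|Si|, ci).
= C(7,3) * C(5,3) * C(4,4) * C(8,4)
= 35 * 10 * 1 * 70
= 24500.

24500


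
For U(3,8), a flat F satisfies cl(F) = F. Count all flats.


Flats of U(3,8): every subset of size < 3 is a flat, plus E itself.
Count = (8 choose 0) + (8 choose 1) + (8 choose 2) + 1
     = 1 + 8 + 28 + 1
     = 38.

38


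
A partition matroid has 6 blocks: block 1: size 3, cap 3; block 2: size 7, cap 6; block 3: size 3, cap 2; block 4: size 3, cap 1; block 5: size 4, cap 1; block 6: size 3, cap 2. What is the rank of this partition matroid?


Rank of a partition matroid = sum of min(|Si|, ci) for each block.
= min(3,3) + min(7,6) + min(3,2) + min(3,1) + min(4,1) + min(3,2)
= 3 + 6 + 2 + 1 + 1 + 2
= 15.

15


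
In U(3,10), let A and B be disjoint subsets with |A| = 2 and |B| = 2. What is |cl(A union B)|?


|A union B| = 2 + 2 = 4 (disjoint).
In U(3,10), cl(S) = S if |S| < 3, else cl(S) = E.
Since 4 >= 3, cl(A union B) = E.
|cl(A union B)| = 10.

10


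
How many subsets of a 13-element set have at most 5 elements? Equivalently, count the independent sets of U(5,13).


Independent sets of U(5,13) are all subsets of size <= 5.
Count = C(13,0) + C(13,1) + C(13,2) + C(13,3) + C(13,4) + C(13,5)
     = 1 + 13 + 78 + 286 + 715 + 1287
     = 2380.

2380


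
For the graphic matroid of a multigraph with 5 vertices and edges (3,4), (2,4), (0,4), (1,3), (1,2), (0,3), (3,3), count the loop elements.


In a graphic matroid, a loop is a self-loop edge (u,u) with rank 0.
Examining all 7 edges for self-loops...
Self-loops found: (3,3)
Number of loops = 1.

1


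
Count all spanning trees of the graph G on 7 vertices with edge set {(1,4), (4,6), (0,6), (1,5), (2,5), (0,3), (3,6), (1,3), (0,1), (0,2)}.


By Kirchhoff's matrix tree theorem, the number of spanning trees equals
the determinant of any cofactor of the Laplacian matrix L.
G has 7 vertices and 10 edges.
Computing the (6 x 6) cofactor determinant gives 85.

85


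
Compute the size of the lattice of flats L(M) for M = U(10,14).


Flats of U(10,14): every subset of size < 10 is a flat, plus E itself.
Count = C(14,0) + C(14,1) + C(14,2) + C(14,3) + C(14,4) + C(14,5) + C(14,6) + C(14,7) + C(14,8) + C(14,9) + 1
     = 1 + 14 + 91 + 364 + 1001 + 2002 + 3003 + 3432 + 3003 + 2002 + 1
     = 14914.

14914


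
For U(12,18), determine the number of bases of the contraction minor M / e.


Contracting e from U(12,18) gives U(11,17).
Bases of U(11,17) = C(17,11) = 12376.

12376


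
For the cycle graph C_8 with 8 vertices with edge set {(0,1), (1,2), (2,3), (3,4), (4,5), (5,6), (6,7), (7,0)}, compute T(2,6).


T(C_8; x,y) = x + x^2 + ... + x^(7) + y.
T(2,6) = 2^1 + 2^2 + 2^3 + 2^4 + 2^5 + 2^6 + 2^7 + 6
= 2 + 4 + 8 + 16 + 32 + 64 + 128 + 6
= 260.

260


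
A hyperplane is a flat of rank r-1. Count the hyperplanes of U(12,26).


Hyperplanes of U(12,26) are flats of rank 11.
In a uniform matroid, these are exactly the (11)-element subsets.
Count = C(26,11) = 26! / (11! * 15!) = 7726160.

7726160


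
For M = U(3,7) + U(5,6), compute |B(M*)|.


(M1+M2)* = M1* + M2*.
M1* = U(4,7), bases: C(7,4) = 35.
M2* = U(1,6), bases: C(6,1) = 6.
|B(M*)| = 35 * 6 = 210.

210


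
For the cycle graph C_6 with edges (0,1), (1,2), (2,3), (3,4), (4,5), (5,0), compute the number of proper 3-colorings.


P(C_6, k) = (k-1)^6 + (-1)^6*(k-1).
P(3) = (2)^6 + 2
= 64 + 2 = 66.

66


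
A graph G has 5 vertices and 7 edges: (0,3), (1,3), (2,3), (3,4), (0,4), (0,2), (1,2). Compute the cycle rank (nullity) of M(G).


Cycle rank (nullity) = |E| - r(M) = |E| - (|V| - c).
|E| = 7, |V| = 5, c = 1.
Nullity = 7 - (5 - 1) = 7 - 4 = 3.

3


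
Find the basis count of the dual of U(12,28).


The dual of U(r,n) is U(n-r, n) = U(16,28).
Bases of U(16,28) are all (16)-element subsets.
|B(M*)| = C(28,16) = 28! / (16! * 12!) = 30421755.

30421755


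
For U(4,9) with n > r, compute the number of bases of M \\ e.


Deleting e from U(4,9) gives U(4,8) since n > r.
Bases of U(4,8) = C(8,4) = 8! / (4! * 4!) = 70.

70


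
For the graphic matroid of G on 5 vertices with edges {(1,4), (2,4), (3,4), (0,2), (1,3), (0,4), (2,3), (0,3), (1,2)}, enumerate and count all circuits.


A circuit in a graphic matroid = edge set of a simple cycle.
G has 5 vertices and 9 edges.
Enumerating all minimal edge subsets forming cycles...
Total circuits found: 22.

22


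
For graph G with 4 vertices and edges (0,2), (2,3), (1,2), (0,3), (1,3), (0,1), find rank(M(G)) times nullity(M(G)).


r(M) = |V| - c = 4 - 1 = 3.
nullity = |E| - r(M) = 6 - 3 = 3.
Product = 3 * 3 = 9.

9


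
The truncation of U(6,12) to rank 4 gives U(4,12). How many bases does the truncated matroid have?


Truncating U(6,12) to rank 4 gives U(4,12).
Bases of U(4,12) are all 4-element subsets of 12 elements.
Number of bases = C(12,4) = (12 * 11 * 10 * 9) / (1 * 2 * 3 * 4) = 495.

495


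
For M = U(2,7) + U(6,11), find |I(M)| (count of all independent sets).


For a direct sum, |I(M1+M2)| = |I(M1)| * |I(M2)|.
|I(U(2,7))| = sum C(7,k) for k=0..2 = 29.
|I(U(6,11))| = sum C(11,k) for k=0..6 = 1486.
Total = 29 * 1486 = 43094.

43094


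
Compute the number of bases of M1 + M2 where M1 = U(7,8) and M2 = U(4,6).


Bases of a direct sum M1 + M2: |B| = |B(M1)| * |B(M2)|.
|B(U(7,8))| = C(8,7) = 8.
|B(U(4,6))| = C(6,4) = 15.
Total bases = 8 * 15 = 120.

120


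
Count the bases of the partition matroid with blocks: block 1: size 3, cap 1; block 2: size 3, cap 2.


A basis picks exactly ci elements from block i.
Number of bases = product of C(|Si|, ci).
= C(3,1) * C(3,2)
= 3 * 3
= 9.

9


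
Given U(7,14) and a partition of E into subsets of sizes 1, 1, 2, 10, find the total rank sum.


r(Ai) = min(|Ai|, 7) for each part.
Sum = min(1,7) + min(1,7) + min(2,7) + min(10,7)
    = 1 + 1 + 2 + 7
    = 11.

11


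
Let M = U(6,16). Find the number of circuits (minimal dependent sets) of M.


In U(6,16), circuits are the (7)-element subsets.
Any set of 7 elements is dependent, and removing any one element gives
an independent set of size 6, so it is a minimal dependent set.
Number of circuits = (16 choose 7) = 11440.

11440


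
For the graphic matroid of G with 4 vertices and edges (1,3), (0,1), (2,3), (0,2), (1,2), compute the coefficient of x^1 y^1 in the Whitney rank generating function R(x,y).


R(x,y) = sum over A in 2^E of x^(r(E)-r(A)) * y^(|A|-r(A)).
G has 4 vertices, 5 edges. r(E) = 3.
Enumerate all 2^5 = 32 subsets.
Count subsets with r(E)-r(A)=1 and |A|-r(A)=1: 2.

2


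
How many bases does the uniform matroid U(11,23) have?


Bases of U(11,23) are all 11-element subsets of the 23-element ground set.
Number of bases = C(23,11).
C(23,11) = 23! / (11! * 12!) = 1352078.

1352078


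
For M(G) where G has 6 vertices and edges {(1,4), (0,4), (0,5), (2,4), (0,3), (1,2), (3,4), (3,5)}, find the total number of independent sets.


An independent set in a graphic matroid is an acyclic edge subset.
G has 6 vertices and 8 edges.
Enumerate all 2^8 = 256 subsets, checking for acyclicity.
Total independent sets = 168.

168


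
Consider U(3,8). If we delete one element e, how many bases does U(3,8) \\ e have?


Deleting e from U(3,8) gives U(3,7) since n > r.
Bases of U(3,7) = C(7,3) = 7! / (3! * 4!) = 35.

35


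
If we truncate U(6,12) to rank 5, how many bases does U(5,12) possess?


Truncating U(6,12) to rank 5 gives U(5,12).
Bases of U(5,12) are all 5-element subsets of 12 elements.
Number of bases = C(12,5) = 12! / (5! * 7!) = 792.

792


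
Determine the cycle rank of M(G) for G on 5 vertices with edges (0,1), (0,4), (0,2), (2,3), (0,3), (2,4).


Cycle rank (nullity) = |E| - r(M) = |E| - (|V| - c).
|E| = 6, |V| = 5, c = 1.
Nullity = 6 - (5 - 1) = 6 - 4 = 2.

2


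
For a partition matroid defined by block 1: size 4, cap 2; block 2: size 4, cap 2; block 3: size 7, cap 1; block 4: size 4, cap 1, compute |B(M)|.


A basis picks exactly ci elements from block i.
Number of bases = product of C(|Si|, ci).
= C(4,2) * C(4,2) * C(7,1) * C(4,1)
= 6 * 6 * 7 * 4
= 1008.

1008


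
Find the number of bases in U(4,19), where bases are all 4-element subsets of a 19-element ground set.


Bases of U(4,19) are all 4-element subsets of the 19-element ground set.
Number of bases = C(19,4).
C(19,4) = 19! / (4! * 15!) = 3876.

3876


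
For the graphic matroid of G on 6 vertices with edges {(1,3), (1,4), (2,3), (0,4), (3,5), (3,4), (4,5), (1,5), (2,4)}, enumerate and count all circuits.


A circuit in a graphic matroid = edge set of a simple cycle.
G has 6 vertices and 9 edges.
Enumerating all minimal edge subsets forming cycles...
Total circuits found: 12.

12


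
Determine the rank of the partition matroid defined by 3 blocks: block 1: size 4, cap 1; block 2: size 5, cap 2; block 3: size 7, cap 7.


Rank of a partition matroid = sum of min(|Si|, ci) for each block.
= min(4,1) + min(5,2) + min(7,7)
= 1 + 2 + 7
= 10.

10


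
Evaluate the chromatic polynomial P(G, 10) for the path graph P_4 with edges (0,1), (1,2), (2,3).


P(P_4, k) = k * (k-1)^(3).
P(10) = 10 * 9^3 = 10 * 729 = 7290.

7290


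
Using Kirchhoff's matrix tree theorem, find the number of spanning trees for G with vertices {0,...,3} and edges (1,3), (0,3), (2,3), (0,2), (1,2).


By Kirchhoff's matrix tree theorem, the number of spanning trees equals
the determinant of any cofactor of the Laplacian matrix L.
G has 4 vertices and 5 edges.
Computing the (3 x 3) cofactor determinant gives 8.

8


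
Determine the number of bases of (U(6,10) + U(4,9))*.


(M1+M2)* = M1* + M2*.
M1* = U(4,10), bases: C(10,4) = 210.
M2* = U(5,9), bases: C(9,5) = 126.
|B(M*)| = 210 * 126 = 26460.

26460


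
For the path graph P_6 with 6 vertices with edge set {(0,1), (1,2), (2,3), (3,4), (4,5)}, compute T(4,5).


A path on 6 vertices is a tree with 5 edges.
T(x,y) = x^(5) for any tree.
T(4,5) = 4^5 = 1024.

1024


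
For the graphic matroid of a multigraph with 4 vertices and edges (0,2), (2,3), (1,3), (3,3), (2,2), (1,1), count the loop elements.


In a graphic matroid, a loop is a self-loop edge (u,u) with rank 0.
Examining all 6 edges for self-loops...
Self-loops found: (3,3), (2,2), (1,1)
Number of loops = 3.

3


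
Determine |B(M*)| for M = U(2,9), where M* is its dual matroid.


The dual of U(r,n) is U(n-r, n) = U(7,9).
Bases of U(7,9) are all (7)-element subsets.
|B(M*)| = C(9,7) = 9! / (7! * 2!) = 36.

36


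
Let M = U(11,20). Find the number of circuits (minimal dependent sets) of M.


In U(11,20), circuits are the (12)-element subsets.
Any set of 12 elements is dependent, and removing any one element gives
an independent set of size 11, so it is a minimal dependent set.
Number of circuits = C(20,12) = 125970.

125970


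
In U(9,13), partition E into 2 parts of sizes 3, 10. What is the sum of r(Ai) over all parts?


r(Ai) = min(|Ai|, 9) for each part.
Sum = min(3,9) + min(10,9)
    = 3 + 9
    = 12.

12


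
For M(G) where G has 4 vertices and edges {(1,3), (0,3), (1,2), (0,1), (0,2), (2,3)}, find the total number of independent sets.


An independent set in a graphic matroid is an acyclic edge subset.
G has 4 vertices and 6 edges.
Enumerate all 2^6 = 64 subsets, checking for acyclicity.
Total independent sets = 38.

38


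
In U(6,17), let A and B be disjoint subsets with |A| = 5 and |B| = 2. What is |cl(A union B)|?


|A union B| = 5 + 2 = 7 (disjoint).
In U(6,17), cl(S) = S if |S| < 6, else cl(S) = E.
Since 7 >= 6, cl(A union B) = E.
|cl(A union B)| = 17.

17


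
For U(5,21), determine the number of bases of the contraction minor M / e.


Contracting e from U(5,21) gives U(4,20).
Bases of U(4,20) = C(20,4) = 20! / (4! * 16!) = 4845.

4845


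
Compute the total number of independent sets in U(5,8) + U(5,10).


For a direct sum, |I(M1+M2)| = |I(M1)| * |I(M2)|.
|I(U(5,8))| = sum C(8,k) for k=0..5 = 219.
|I(U(5,10))| = sum C(10,k) for k=0..5 = 638.
Total = 219 * 638 = 139722.

139722


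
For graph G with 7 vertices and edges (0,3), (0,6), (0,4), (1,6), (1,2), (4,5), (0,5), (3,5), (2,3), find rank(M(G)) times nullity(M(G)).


r(M) = |V| - c = 7 - 1 = 6.
nullity = |E| - r(M) = 9 - 6 = 3.
Product = 6 * 3 = 18.

18


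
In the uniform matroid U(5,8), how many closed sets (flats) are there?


Flats of U(5,8): every subset of size < 5 is a flat, plus E itself.
Count = C(8,0) + C(8,1) + C(8,2) + C(8,3) + C(8,4) + 1
     = 1 + 8 + 28 + 56 + 70 + 1
     = 164.

164


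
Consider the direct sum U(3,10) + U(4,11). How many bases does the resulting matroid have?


Bases of a direct sum M1 + M2: |B| = |B(M1)| * |B(M2)|.
|B(U(3,10))| = C(10,3) = 120.
|B(U(4,11))| = C(11,4) = 330.
Total bases = 120 * 330 = 39600.

39600


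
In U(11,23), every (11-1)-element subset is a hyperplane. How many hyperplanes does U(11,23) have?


Hyperplanes of U(11,23) are flats of rank 10.
In a uniform matroid, these are exactly the (10)-element subsets.
Count = C(23,10) = 23! / (10! * 13!) = 1144066.

1144066


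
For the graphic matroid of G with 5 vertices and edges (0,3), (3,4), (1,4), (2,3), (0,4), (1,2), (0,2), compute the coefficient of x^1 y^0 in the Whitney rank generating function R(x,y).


R(x,y) = sum over A in 2^E of x^(r(E)-r(A)) * y^(|A|-r(A)).
G has 5 vertices, 7 edges. r(E) = 4.
Enumerate all 2^7 = 128 subsets.
Count subsets with r(E)-r(A)=1 and |A|-r(A)=0: 33.

33


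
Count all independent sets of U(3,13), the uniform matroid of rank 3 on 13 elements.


Independent sets of U(3,13) are all subsets of size <= 3.
Count = (13 choose 0) + (13 choose 1) + (13 choose 2) + (13 choose 3)
     = 1 + 13 + 78 + 286
     = 378.

378


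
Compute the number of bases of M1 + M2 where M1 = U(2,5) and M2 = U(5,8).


Bases of a direct sum M1 + M2: |B| = |B(M1)| * |B(M2)|.
|B(U(2,5))| = C(5,2) = 10.
|B(U(5,8))| = C(8,5) = 56.
Total bases = 10 * 56 = 560.

560


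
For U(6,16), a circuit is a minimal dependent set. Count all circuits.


In U(6,16), circuits are the (7)-element subsets.
Any set of 7 elements is dependent, and removing any one element gives
an independent set of size 6, so it is a minimal dependent set.
Number of circuits = C(16,7) = 11440.

11440


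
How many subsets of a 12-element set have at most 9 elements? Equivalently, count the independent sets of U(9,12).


Independent sets of U(9,12) are all subsets of size <= 9.
Count = C(12,0) + C(12,1) + C(12,2) + C(12,3) + C(12,4) + C(12,5) + C(12,6) + C(12,7) + C(12,8) + C(12,9)
     = 1 + 12 + 66 + 220 + 495 + 792 + 924 + 792 + 495 + 220
     = 4017.

4017


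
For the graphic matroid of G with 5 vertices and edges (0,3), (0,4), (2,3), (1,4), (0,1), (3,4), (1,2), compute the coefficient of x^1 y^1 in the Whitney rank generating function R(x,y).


R(x,y) = sum over A in 2^E of x^(r(E)-r(A)) * y^(|A|-r(A)).
G has 5 vertices, 7 edges. r(E) = 4.
Enumerate all 2^7 = 128 subsets.
Count subsets with r(E)-r(A)=1 and |A|-r(A)=1: 11.

11


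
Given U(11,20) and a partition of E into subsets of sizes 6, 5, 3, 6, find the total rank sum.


r(Ai) = min(|Ai|, 11) for each part.
Sum = min(6,11) + min(5,11) + min(3,11) + min(6,11)
    = 6 + 5 + 3 + 6
    = 20.

20


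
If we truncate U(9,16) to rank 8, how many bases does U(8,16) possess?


Truncating U(9,16) to rank 8 gives U(8,16).
Bases of U(8,16) are all 8-element subsets of 16 elements.
Number of bases = C(16,8) = 16! / (8! * 8!) = 12870.

12870


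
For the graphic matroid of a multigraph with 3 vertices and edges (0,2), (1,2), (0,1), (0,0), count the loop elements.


In a graphic matroid, a loop is a self-loop edge (u,u) with rank 0.
Examining all 4 edges for self-loops...
Self-loops found: (0,0)
Number of loops = 1.

1


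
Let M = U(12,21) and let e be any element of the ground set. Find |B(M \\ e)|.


Deleting e from U(12,21) gives U(12,20) since n > r.
Bases of U(12,20) = C(20,12) = 20! / (12! * 8!) = 125970.

125970


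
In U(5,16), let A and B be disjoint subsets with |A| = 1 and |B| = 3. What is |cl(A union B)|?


|A union B| = 1 + 3 = 4 (disjoint).
In U(5,16), cl(S) = S if |S| < 5, else cl(S) = E.
Since 4 < 5, cl(A union B) = A union B.
|cl(A union B)| = 4.

4


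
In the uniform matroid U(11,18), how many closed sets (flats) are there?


Flats of U(11,18): every subset of size < 11 is a flat, plus E itself.
Count = C(18,0) + C(18,1) + C(18,2) + C(18,3) + C(18,4) + C(18,5) + C(18,6) + C(18,7) + C(18,8) + C(18,9) + C(18,10) + 1
     = 1 + 18 + 153 + 816 + 3060 + 8568 + 18564 + 31824 + 43758 + 48620 + 43758 + 1
     = 199141.

199141


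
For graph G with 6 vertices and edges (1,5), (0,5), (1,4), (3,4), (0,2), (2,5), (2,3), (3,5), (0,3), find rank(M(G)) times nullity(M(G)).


r(M) = |V| - c = 6 - 1 = 5.
nullity = |E| - r(M) = 9 - 5 = 4.
Product = 5 * 4 = 20.

20


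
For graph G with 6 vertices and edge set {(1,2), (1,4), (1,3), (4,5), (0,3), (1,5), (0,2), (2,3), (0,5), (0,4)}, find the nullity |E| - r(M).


Cycle rank (nullity) = |E| - r(M) = |E| - (|V| - c).
|E| = 10, |V| = 6, c = 1.
Nullity = 10 - (6 - 1) = 10 - 5 = 5.

5


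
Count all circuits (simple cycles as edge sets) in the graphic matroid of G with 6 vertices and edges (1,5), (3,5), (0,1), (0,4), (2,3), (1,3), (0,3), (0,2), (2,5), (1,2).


A circuit in a graphic matroid = edge set of a simple cycle.
G has 6 vertices and 10 edges.
Enumerating all minimal edge subsets forming cycles...
Total circuits found: 22.

22


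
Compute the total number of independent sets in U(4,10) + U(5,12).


For a direct sum, |I(M1+M2)| = |I(M1)| * |I(M2)|.
|I(U(4,10))| = sum C(10,k) for k=0..4 = 386.
|I(U(5,12))| = sum C(12,k) for k=0..5 = 1586.
Total = 386 * 1586 = 612196.

612196


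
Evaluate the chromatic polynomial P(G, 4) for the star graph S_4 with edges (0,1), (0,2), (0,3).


P(tree, k) = k * (k-1)^(3) for any tree on 4 vertices.
P(4) = 4 * 3^3 = 4 * 27 = 108.

108


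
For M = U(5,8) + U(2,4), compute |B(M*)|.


(M1+M2)* = M1* + M2*.
M1* = U(3,8), bases: C(8,3) = 56.
M2* = U(2,4), bases: C(4,2) = 6.
|B(M*)| = 56 * 6 = 336.

336


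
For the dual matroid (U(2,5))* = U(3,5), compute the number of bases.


The dual of U(r,n) is U(n-r, n) = U(3,5).
Bases of U(3,5) are all (3)-element subsets.
|B(M*)| = C(5,3) = 5! / (3! * 2!) = 10.

10


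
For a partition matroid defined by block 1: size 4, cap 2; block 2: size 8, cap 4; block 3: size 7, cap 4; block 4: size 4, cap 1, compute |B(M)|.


A basis picks exactly ci elements from block i.
Number of bases = product of C(|Si|, ci).
= C(4,2) * C(8,4) * C(7,4) * C(4,1)
= 6 * 70 * 35 * 4
= 58800.

58800


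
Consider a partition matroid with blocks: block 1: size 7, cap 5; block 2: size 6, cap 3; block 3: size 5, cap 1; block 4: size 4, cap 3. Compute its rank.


Rank of a partition matroid = sum of min(|Si|, ci) for each block.
= min(7,5) + min(6,3) + min(5,1) + min(4,3)
= 5 + 3 + 1 + 3
= 12.

12


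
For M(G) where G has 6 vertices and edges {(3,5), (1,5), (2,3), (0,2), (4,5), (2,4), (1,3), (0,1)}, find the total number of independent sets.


An independent set in a graphic matroid is an acyclic edge subset.
G has 6 vertices and 8 edges.
Enumerate all 2^8 = 256 subsets, checking for acyclicity.
Total independent sets = 190.

190


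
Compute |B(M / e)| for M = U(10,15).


Contracting e from U(10,15) gives U(9,14).
Bases of U(9,14) = (14 choose 9) = 2002.

2002


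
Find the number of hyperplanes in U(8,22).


Hyperplanes of U(8,22) are flats of rank 7.
In a uniform matroid, these are exactly the (7)-element subsets.
Count = (22 choose 7) = 170544.

170544


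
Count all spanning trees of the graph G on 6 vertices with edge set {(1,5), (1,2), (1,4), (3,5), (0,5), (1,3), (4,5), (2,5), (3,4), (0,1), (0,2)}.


By Kirchhoff's matrix tree theorem, the number of spanning trees equals
the determinant of any cofactor of the Laplacian matrix L.
G has 6 vertices and 11 edges.
Computing the (5 x 5) cofactor determinant gives 192.

192


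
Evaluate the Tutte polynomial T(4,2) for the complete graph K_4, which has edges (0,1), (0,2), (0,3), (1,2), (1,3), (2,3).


T(K_4; x,y) = x^3 + 3x^2 + 4xy + 2x + y^3 + 3y^2 + 2y.
Substituting x=4, y=2:
= 64 + 48 + 32 + 8 + 8 + 12 + 4
= 176.

176


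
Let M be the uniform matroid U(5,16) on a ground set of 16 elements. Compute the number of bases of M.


Bases of U(5,16) are all 5-element subsets of the 16-element ground set.
Number of bases = C(16,5).
(16 choose 5) = 4368.

4368


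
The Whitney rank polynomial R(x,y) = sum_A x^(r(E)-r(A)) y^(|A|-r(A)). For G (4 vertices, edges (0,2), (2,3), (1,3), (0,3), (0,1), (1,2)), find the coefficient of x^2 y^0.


R(x,y) = sum over A in 2^E of x^(r(E)-r(A)) * y^(|A|-r(A)).
G has 4 vertices, 6 edges. r(E) = 3.
Enumerate all 2^6 = 64 subsets.
Count subsets with r(E)-r(A)=2 and |A|-r(A)=0: 6.

6


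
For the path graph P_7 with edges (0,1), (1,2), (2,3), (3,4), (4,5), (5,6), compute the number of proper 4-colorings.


P(P_7, k) = k * (k-1)^(6).
P(4) = 4 * 3^6 = 4 * 729 = 2916.

2916


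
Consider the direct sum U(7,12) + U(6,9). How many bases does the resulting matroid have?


Bases of a direct sum M1 + M2: |B| = |B(M1)| * |B(M2)|.
|B(U(7,12))| = C(12,7) = 792.
|B(U(6,9))| = C(9,6) = 84.
Total bases = 792 * 84 = 66528.

66528


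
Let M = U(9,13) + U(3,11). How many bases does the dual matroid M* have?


(M1+M2)* = M1* + M2*.
M1* = U(4,13), bases: C(13,4) = 715.
M2* = U(8,11), bases: C(11,8) = 165.
|B(M*)| = 715 * 165 = 117975.

117975


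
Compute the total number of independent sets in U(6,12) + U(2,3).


For a direct sum, |I(M1+M2)| = |I(M1)| * |I(M2)|.
|I(U(6,12))| = sum C(12,k) for k=0..6 = 2510.
|I(U(2,3))| = sum C(3,k) for k=0..2 = 7.
Total = 2510 * 7 = 17570.

17570


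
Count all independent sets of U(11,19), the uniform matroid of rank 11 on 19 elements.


Independent sets of U(11,19) are all subsets of size <= 11.
Count = C(19,0) + C(19,1) + C(19,2) + C(19,3) + C(19,4) + C(19,5) + C(19,6) + C(19,7) + C(19,8) + C(19,9) + C(19,10) + C(19,11)
     = 1 + 19 + 171 + 969 + 3876 + 11628 + 27132 + 50388 + 75582 + 92378 + 92378 + 75582
     = 430104.

430104


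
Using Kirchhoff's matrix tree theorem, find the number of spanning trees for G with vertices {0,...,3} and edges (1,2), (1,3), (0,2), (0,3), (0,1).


By Kirchhoff's matrix tree theorem, the number of spanning trees equals
the determinant of any cofactor of the Laplacian matrix L.
G has 4 vertices and 5 edges.
Computing the (3 x 3) cofactor determinant gives 8.

8


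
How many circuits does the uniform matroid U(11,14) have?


In U(11,14), circuits are the (12)-element subsets.
Any set of 12 elements is dependent, and removing any one element gives
an independent set of size 11, so it is a minimal dependent set.
Number of circuits = C(14,12) = 91.

91


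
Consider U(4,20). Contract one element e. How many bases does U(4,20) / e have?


Contracting e from U(4,20) gives U(3,19).
Bases of U(3,19) = (19 choose 3) = 969.

969


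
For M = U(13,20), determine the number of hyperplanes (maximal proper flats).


Hyperplanes of U(13,20) are flats of rank 12.
In a uniform matroid, these are exactly the (12)-element subsets.
Count = C(20,12) = 125970.

125970


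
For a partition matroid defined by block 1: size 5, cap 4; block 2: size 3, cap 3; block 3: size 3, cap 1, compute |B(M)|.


A basis picks exactly ci elements from block i.
Number of bases = product of C(|Si|, ci).
= C(5,4) * C(3,3) * C(3,1)
= 5 * 1 * 3
= 15.

15


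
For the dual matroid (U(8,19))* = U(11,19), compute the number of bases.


The dual of U(r,n) is U(n-r, n) = U(11,19).
Bases of U(11,19) are all (11)-element subsets.
|B(M*)| = C(19,11) = 19! / (11! * 8!) = 75582.

75582


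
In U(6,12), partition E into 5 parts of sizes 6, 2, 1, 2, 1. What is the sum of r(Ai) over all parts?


r(Ai) = min(|Ai|, 6) for each part.
Sum = min(6,6) + min(2,6) + min(1,6) + min(2,6) + min(1,6)
    = 6 + 2 + 1 + 2 + 1
    = 12.

12


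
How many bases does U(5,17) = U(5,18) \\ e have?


Deleting e from U(5,18) gives U(5,17) since n > r.
Bases of U(5,17) = (17 choose 5) = 6188.

6188


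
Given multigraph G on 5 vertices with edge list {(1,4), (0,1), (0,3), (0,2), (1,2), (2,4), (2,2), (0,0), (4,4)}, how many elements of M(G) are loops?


In a graphic matroid, a loop is a self-loop edge (u,u) with rank 0.
Examining all 9 edges for self-loops...
Self-loops found: (2,2), (0,0), (4,4)
Number of loops = 3.

3


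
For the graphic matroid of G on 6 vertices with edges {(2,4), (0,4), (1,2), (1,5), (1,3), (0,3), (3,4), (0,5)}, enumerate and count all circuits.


A circuit in a graphic matroid = edge set of a simple cycle.
G has 6 vertices and 8 edges.
Enumerating all minimal edge subsets forming cycles...
Total circuits found: 7.

7


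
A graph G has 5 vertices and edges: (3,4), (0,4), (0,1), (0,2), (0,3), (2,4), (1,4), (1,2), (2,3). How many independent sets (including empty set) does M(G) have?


An independent set in a graphic matroid is an acyclic edge subset.
G has 5 vertices and 9 edges.
Enumerate all 2^9 = 512 subsets, checking for acyclicity.
Total independent sets = 198.

198


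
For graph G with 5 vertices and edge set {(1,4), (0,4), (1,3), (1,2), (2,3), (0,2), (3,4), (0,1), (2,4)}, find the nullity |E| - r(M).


Cycle rank (nullity) = |E| - r(M) = |E| - (|V| - c).
|E| = 9, |V| = 5, c = 1.
Nullity = 9 - (5 - 1) = 9 - 4 = 5.

5


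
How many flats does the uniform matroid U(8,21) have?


Flats of U(8,21): every subset of size < 8 is a flat, plus E itself.
Count = C(21,0) + C(21,1) + C(21,2) + C(21,3) + C(21,4) + C(21,5) + C(21,6) + C(21,7) + 1
     = 1 + 21 + 210 + 1330 + 5985 + 20349 + 54264 + 116280 + 1
     = 198441.

198441


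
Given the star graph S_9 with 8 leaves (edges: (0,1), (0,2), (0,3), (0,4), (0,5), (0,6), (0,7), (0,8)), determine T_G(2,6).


A star on 9 vertices is a tree with 8 edges.
T(x,y) = x^(8) for any tree.
T(2,6) = 2^8 = 256.

256


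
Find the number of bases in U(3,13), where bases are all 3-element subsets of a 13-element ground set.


Bases of U(3,13) are all 3-element subsets of the 13-element ground set.
Number of bases = C(13,3).
(13 choose 3) = 286.

286


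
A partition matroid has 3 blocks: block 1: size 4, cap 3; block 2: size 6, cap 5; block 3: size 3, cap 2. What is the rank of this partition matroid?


Rank of a partition matroid = sum of min(|Si|, ci) for each block.
= min(4,3) + min(6,5) + min(3,2)
= 3 + 5 + 2
= 10.

10


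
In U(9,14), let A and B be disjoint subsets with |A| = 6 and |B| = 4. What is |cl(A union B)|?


|A union B| = 6 + 4 = 10 (disjoint).
In U(9,14), cl(S) = S if |S| < 9, else cl(S) = E.
Since 10 >= 9, cl(A union B) = E.
|cl(A union B)| = 14.

14


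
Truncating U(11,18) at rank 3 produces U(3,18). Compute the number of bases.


Truncating U(11,18) to rank 3 gives U(3,18).
Bases of U(3,18) are all 3-element subsets of 18 elements.
Number of bases = C(18,3) = 18! / (3! * 15!) = 816.

816


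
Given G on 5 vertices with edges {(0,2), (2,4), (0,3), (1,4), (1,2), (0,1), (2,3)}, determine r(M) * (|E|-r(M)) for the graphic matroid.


r(M) = |V| - c = 5 - 1 = 4.
nullity = |E| - r(M) = 7 - 4 = 3.
Product = 4 * 3 = 12.

12


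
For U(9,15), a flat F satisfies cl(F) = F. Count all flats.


Flats of U(9,15): every subset of size < 9 is a flat, plus E itself.
Count = (15 choose 0) + (15 choose 1) + (15 choose 2) + (15 choose 3) + (15 choose 4) + (15 choose 5) + (15 choose 6) + (15 choose 7) + (15 choose 8) + 1
     = 1 + 15 + 105 + 455 + 1365 + 3003 + 5005 + 6435 + 6435 + 1
     = 22820.

22820


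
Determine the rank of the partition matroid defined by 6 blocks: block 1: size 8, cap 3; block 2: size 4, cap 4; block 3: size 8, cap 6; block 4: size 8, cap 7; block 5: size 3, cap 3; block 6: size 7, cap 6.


Rank of a partition matroid = sum of min(|Si|, ci) for each block.
= min(8,3) + min(4,4) + min(8,6) + min(8,7) + min(3,3) + min(7,6)
= 3 + 4 + 6 + 7 + 3 + 6
= 29.

29
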